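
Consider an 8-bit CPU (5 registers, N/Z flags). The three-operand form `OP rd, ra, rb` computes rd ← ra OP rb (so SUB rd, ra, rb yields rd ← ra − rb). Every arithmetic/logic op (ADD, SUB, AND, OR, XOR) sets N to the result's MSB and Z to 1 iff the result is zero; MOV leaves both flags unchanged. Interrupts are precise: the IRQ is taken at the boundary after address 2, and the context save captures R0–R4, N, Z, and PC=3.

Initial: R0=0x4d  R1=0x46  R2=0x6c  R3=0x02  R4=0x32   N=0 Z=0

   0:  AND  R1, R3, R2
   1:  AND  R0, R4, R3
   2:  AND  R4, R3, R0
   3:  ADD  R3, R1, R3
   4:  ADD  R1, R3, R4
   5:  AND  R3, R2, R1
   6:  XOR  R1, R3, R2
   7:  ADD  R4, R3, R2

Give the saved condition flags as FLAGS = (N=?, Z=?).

after  0: R0=0x4d R1=0x00 R2=0x6c R3=0x02 R4=0x32  N=0 Z=1
after  1: R0=0x02 R1=0x00 R2=0x6c R3=0x02 R4=0x32  N=0 Z=0
after  2: R0=0x02 R1=0x00 R2=0x6c R3=0x02 R4=0x02  N=0 Z=0
-- IRQ taken; context saved, return-PC = 3 --

FLAGS = (N=0, Z=0)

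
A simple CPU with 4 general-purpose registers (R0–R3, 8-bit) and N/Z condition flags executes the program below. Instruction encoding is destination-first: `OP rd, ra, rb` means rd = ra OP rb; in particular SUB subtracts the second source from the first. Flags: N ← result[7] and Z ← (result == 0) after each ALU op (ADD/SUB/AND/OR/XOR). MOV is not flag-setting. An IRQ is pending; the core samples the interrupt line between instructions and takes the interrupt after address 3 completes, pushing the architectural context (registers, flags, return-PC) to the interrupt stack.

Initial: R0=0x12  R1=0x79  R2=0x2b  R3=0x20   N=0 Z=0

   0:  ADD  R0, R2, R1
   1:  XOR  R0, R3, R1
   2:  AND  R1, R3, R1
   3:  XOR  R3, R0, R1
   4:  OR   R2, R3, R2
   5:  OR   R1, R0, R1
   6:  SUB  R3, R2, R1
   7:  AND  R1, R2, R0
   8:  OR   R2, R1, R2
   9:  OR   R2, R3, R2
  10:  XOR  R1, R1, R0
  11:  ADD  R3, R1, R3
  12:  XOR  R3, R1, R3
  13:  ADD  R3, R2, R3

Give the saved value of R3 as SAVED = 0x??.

after  0: R0=0xa4 R1=0x79 R2=0x2b R3=0x20  N=1 Z=0
after  1: R0=0x59 R1=0x79 R2=0x2b R3=0x20  N=0 Z=0
after  2: R0=0x59 R1=0x20 R2=0x2b R3=0x20  N=0 Z=0
after  3: R0=0x59 R1=0x20 R2=0x2b R3=0x79  N=0 Z=0
-- IRQ taken; context saved, return-PC = 4 --

SAVED = 0x79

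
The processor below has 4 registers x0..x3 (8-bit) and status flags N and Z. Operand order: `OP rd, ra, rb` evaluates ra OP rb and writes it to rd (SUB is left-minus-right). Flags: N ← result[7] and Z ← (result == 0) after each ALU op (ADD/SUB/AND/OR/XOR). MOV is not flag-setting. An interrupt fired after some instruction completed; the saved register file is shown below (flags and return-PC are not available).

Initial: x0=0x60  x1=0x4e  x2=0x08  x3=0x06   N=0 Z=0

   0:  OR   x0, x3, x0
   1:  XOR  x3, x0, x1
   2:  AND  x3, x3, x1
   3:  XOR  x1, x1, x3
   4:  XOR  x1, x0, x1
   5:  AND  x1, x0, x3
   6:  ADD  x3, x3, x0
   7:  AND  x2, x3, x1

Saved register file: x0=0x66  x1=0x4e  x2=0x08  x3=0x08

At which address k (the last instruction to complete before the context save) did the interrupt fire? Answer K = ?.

K = 2

after  0: x0=0x66 x1=0x4e x2=0x08 x3=0x06  N=0 Z=0
after  1: x0=0x66 x1=0x4e x2=0x08 x3=0x28  N=0 Z=0
after  2: x0=0x66 x1=0x4e x2=0x08 x3=0x08  N=0 Z=0
-- IRQ taken; context saved, return-PC = 3 --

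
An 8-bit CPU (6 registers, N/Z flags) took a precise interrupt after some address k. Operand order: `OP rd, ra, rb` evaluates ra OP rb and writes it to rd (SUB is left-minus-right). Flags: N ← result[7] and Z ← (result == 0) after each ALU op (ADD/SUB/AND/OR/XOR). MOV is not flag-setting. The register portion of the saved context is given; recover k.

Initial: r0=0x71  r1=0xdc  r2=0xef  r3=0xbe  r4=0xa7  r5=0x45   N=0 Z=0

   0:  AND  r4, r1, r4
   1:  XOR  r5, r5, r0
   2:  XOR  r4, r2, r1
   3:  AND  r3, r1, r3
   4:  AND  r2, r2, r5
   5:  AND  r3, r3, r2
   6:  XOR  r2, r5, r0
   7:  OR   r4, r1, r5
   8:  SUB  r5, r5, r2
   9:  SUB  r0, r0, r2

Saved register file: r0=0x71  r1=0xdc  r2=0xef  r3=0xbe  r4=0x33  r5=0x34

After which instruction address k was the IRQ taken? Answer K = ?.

K = 2

after  0: r0=0x71 r1=0xdc r2=0xef r3=0xbe r4=0x84 r5=0x45  N=1 Z=0
after  1: r0=0x71 r1=0xdc r2=0xef r3=0xbe r4=0x84 r5=0x34  N=0 Z=0
after  2: r0=0x71 r1=0xdc r2=0xef r3=0xbe r4=0x33 r5=0x34  N=0 Z=0
-- IRQ taken; context saved, return-PC = 3 --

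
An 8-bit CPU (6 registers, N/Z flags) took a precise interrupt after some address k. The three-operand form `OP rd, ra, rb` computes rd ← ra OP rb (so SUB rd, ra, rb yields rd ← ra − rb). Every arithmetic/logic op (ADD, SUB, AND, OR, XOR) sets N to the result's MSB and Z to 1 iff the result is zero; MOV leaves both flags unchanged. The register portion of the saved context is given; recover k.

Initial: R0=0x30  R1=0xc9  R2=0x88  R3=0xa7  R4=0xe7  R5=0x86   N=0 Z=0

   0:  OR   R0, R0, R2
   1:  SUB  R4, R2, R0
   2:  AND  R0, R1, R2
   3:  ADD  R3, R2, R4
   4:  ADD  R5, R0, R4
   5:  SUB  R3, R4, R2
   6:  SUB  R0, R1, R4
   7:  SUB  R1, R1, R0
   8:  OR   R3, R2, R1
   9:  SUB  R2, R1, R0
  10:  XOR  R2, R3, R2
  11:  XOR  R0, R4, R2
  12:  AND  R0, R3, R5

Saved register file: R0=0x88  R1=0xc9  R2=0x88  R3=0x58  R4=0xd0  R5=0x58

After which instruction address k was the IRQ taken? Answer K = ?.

K = 4

after  0: R0=0xb8 R1=0xc9 R2=0x88 R3=0xa7 R4=0xe7 R5=0x86  N=1 Z=0
after  1: R0=0xb8 R1=0xc9 R2=0x88 R3=0xa7 R4=0xd0 R5=0x86  N=1 Z=0
after  2: R0=0x88 R1=0xc9 R2=0x88 R3=0xa7 R4=0xd0 R5=0x86  N=1 Z=0
after  3: R0=0x88 R1=0xc9 R2=0x88 R3=0x58 R4=0xd0 R5=0x86  N=0 Z=0
after  4: R0=0x88 R1=0xc9 R2=0x88 R3=0x58 R4=0xd0 R5=0x58  N=0 Z=0
-- IRQ taken; context saved, return-PC = 5 --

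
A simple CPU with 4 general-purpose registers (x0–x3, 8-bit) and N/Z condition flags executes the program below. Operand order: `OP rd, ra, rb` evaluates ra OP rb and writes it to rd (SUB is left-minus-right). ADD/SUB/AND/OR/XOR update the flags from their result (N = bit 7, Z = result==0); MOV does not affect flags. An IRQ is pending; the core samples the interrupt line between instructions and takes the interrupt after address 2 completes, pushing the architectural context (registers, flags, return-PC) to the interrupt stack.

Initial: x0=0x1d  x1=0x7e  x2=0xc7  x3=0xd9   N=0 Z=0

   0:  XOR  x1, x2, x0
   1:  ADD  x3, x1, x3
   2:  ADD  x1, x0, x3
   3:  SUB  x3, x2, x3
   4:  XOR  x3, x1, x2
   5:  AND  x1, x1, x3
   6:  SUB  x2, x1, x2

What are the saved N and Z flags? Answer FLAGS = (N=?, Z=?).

FLAGS = (N=1, Z=0)

after  0: x0=0x1d x1=0xda x2=0xc7 x3=0xd9  N=1 Z=0
after  1: x0=0x1d x1=0xda x2=0xc7 x3=0xb3  N=1 Z=0
after  2: x0=0x1d x1=0xd0 x2=0xc7 x3=0xb3  N=1 Z=0
-- IRQ taken; context saved, return-PC = 3 --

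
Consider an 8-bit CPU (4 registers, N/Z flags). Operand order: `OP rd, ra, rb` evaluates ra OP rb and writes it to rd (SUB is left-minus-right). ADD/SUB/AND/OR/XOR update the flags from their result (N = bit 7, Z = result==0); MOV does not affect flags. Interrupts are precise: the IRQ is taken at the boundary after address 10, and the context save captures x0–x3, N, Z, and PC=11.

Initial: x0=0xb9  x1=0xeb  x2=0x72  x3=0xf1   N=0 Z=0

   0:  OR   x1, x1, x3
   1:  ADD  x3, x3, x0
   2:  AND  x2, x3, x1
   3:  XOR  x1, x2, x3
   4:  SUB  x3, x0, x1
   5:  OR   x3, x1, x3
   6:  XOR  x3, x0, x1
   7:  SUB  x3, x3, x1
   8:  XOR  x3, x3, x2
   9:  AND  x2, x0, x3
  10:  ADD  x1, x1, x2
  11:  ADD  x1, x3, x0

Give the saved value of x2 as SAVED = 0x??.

SAVED = 0x11

after  0: x0=0xb9 x1=0xfb x2=0x72 x3=0xf1  N=1 Z=0
after  1: x0=0xb9 x1=0xfb x2=0x72 x3=0xaa  N=1 Z=0
after  2: x0=0xb9 x1=0xfb x2=0xaa x3=0xaa  N=1 Z=0
after  3: x0=0xb9 x1=0x00 x2=0xaa x3=0xaa  N=0 Z=1
after  4: x0=0xb9 x1=0x00 x2=0xaa x3=0xb9  N=1 Z=0
after  5: x0=0xb9 x1=0x00 x2=0xaa x3=0xb9  N=1 Z=0
after  6: x0=0xb9 x1=0x00 x2=0xaa x3=0xb9  N=1 Z=0
after  7: x0=0xb9 x1=0x00 x2=0xaa x3=0xb9  N=1 Z=0
after  8: x0=0xb9 x1=0x00 x2=0xaa x3=0x13  N=0 Z=0
after  9: x0=0xb9 x1=0x00 x2=0x11 x3=0x13  N=0 Z=0
after 10: x0=0xb9 x1=0x11 x2=0x11 x3=0x13  N=0 Z=0
-- IRQ taken; context saved, return-PC = 11 --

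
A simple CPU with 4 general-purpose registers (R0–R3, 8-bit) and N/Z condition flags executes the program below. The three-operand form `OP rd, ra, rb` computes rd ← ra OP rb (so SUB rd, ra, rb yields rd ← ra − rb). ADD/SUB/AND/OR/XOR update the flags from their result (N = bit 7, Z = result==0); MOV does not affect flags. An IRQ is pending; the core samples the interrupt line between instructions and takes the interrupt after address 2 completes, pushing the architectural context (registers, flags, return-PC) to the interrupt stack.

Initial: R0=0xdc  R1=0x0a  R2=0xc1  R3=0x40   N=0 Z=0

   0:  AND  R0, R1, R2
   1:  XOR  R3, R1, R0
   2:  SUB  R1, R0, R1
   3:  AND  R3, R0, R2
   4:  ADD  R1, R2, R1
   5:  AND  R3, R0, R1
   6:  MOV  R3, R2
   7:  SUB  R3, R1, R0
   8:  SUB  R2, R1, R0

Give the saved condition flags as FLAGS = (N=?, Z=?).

FLAGS = (N=1, Z=0)

after  0: R0=0x00 R1=0x0a R2=0xc1 R3=0x40  N=0 Z=1
after  1: R0=0x00 R1=0x0a R2=0xc1 R3=0x0a  N=0 Z=0
after  2: R0=0x00 R1=0xf6 R2=0xc1 R3=0x0a  N=1 Z=0
-- IRQ taken; context saved, return-PC = 3 --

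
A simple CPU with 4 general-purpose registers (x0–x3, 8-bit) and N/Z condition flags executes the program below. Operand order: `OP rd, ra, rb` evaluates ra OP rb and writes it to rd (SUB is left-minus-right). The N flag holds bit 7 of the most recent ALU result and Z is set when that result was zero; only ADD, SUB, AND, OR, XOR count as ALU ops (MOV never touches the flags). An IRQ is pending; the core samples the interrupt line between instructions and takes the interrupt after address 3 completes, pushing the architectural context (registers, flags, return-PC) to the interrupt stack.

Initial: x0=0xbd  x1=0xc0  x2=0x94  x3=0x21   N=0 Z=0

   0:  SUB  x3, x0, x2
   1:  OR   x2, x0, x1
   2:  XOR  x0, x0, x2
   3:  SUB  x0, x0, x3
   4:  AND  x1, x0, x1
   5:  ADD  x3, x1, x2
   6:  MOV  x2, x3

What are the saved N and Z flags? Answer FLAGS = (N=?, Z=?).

FLAGS = (N=0, Z=0)

after  0: x0=0xbd x1=0xc0 x2=0x94 x3=0x29  N=0 Z=0
after  1: x0=0xbd x1=0xc0 x2=0xfd x3=0x29  N=1 Z=0
after  2: x0=0x40 x1=0xc0 x2=0xfd x3=0x29  N=0 Z=0
after  3: x0=0x17 x1=0xc0 x2=0xfd x3=0x29  N=0 Z=0
-- IRQ taken; context saved, return-PC = 4 --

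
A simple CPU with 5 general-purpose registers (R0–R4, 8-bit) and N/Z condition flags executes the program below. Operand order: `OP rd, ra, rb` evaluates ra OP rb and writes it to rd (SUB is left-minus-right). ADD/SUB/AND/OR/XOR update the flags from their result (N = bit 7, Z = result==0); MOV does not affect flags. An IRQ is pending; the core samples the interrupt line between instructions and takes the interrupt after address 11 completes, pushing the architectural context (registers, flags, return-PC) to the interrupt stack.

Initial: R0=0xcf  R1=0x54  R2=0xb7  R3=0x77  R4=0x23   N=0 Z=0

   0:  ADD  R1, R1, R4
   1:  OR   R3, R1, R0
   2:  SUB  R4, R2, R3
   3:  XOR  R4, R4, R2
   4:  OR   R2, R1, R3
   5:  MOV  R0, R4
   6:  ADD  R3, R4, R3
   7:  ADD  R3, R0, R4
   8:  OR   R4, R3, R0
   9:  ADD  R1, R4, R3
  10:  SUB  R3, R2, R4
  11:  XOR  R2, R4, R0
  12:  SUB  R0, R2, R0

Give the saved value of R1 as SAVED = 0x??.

SAVED = 0x3d

after  0: R0=0xcf R1=0x77 R2=0xb7 R3=0x77 R4=0x23  N=0 Z=0
after  1: R0=0xcf R1=0x77 R2=0xb7 R3=0xff R4=0x23  N=1 Z=0
after  2: R0=0xcf R1=0x77 R2=0xb7 R3=0xff R4=0xb8  N=1 Z=0
after  3: R0=0xcf R1=0x77 R2=0xb7 R3=0xff R4=0x0f  N=0 Z=0
after  4: R0=0xcf R1=0x77 R2=0xff R3=0xff R4=0x0f  N=1 Z=0
after  5: R0=0x0f R1=0x77 R2=0xff R3=0xff R4=0x0f  N=1 Z=0
after  6: R0=0x0f R1=0x77 R2=0xff R3=0x0e R4=0x0f  N=0 Z=0
after  7: R0=0x0f R1=0x77 R2=0xff R3=0x1e R4=0x0f  N=0 Z=0
after  8: R0=0x0f R1=0x77 R2=0xff R3=0x1e R4=0x1f  N=0 Z=0
after  9: R0=0x0f R1=0x3d R2=0xff R3=0x1e R4=0x1f  N=0 Z=0
after 10: R0=0x0f R1=0x3d R2=0xff R3=0xe0 R4=0x1f  N=1 Z=0
after 11: R0=0x0f R1=0x3d R2=0x10 R3=0xe0 R4=0x1f  N=0 Z=0
-- IRQ taken; context saved, return-PC = 12 --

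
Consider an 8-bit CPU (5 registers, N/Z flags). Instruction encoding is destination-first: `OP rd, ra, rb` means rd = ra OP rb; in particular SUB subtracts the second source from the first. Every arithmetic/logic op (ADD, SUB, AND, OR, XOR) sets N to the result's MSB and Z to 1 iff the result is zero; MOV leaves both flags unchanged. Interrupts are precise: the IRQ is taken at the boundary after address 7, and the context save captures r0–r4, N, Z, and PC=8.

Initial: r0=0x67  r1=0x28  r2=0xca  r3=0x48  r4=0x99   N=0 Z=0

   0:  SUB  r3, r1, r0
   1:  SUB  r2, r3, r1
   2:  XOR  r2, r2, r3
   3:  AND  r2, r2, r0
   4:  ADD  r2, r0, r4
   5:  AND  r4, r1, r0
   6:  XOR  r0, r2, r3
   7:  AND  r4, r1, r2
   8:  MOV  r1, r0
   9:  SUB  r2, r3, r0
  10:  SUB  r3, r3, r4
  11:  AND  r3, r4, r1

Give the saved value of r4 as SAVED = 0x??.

SAVED = 0x00

after  0: r0=0x67 r1=0x28 r2=0xca r3=0xc1 r4=0x99  N=1 Z=0
after  1: r0=0x67 r1=0x28 r2=0x99 r3=0xc1 r4=0x99  N=1 Z=0
after  2: r0=0x67 r1=0x28 r2=0x58 r3=0xc1 r4=0x99  N=0 Z=0
after  3: r0=0x67 r1=0x28 r2=0x40 r3=0xc1 r4=0x99  N=0 Z=0
after  4: r0=0x67 r1=0x28 r2=0x00 r3=0xc1 r4=0x99  N=0 Z=1
after  5: r0=0x67 r1=0x28 r2=0x00 r3=0xc1 r4=0x20  N=0 Z=0
after  6: r0=0xc1 r1=0x28 r2=0x00 r3=0xc1 r4=0x20  N=1 Z=0
after  7: r0=0xc1 r1=0x28 r2=0x00 r3=0xc1 r4=0x00  N=0 Z=1
-- IRQ taken; context saved, return-PC = 8 --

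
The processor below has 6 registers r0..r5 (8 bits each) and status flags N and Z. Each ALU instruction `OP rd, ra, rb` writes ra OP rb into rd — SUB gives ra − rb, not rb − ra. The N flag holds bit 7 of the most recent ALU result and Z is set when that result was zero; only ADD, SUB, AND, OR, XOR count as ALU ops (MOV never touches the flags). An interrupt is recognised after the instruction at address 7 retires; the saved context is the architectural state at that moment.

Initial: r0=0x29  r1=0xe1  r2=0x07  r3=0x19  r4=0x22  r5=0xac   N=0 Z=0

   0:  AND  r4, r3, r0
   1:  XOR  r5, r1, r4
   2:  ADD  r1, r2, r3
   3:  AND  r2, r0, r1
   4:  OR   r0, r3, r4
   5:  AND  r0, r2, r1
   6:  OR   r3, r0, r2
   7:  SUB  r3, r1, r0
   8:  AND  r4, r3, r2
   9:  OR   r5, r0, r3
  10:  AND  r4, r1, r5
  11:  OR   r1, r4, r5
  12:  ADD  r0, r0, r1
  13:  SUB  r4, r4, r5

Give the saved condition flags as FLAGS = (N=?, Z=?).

FLAGS = (N=0, Z=1)

after  0: r0=0x29 r1=0xe1 r2=0x07 r3=0x19 r4=0x09 r5=0xac  N=0 Z=0
after  1: r0=0x29 r1=0xe1 r2=0x07 r3=0x19 r4=0x09 r5=0xe8  N=1 Z=0
after  2: r0=0x29 r1=0x20 r2=0x07 r3=0x19 r4=0x09 r5=0xe8  N=0 Z=0
after  3: r0=0x29 r1=0x20 r2=0x20 r3=0x19 r4=0x09 r5=0xe8  N=0 Z=0
after  4: r0=0x19 r1=0x20 r2=0x20 r3=0x19 r4=0x09 r5=0xe8  N=0 Z=0
after  5: r0=0x20 r1=0x20 r2=0x20 r3=0x19 r4=0x09 r5=0xe8  N=0 Z=0
after  6: r0=0x20 r1=0x20 r2=0x20 r3=0x20 r4=0x09 r5=0xe8  N=0 Z=0
after  7: r0=0x20 r1=0x20 r2=0x20 r3=0x00 r4=0x09 r5=0xe8  N=0 Z=1
-- IRQ taken; context saved, return-PC = 8 --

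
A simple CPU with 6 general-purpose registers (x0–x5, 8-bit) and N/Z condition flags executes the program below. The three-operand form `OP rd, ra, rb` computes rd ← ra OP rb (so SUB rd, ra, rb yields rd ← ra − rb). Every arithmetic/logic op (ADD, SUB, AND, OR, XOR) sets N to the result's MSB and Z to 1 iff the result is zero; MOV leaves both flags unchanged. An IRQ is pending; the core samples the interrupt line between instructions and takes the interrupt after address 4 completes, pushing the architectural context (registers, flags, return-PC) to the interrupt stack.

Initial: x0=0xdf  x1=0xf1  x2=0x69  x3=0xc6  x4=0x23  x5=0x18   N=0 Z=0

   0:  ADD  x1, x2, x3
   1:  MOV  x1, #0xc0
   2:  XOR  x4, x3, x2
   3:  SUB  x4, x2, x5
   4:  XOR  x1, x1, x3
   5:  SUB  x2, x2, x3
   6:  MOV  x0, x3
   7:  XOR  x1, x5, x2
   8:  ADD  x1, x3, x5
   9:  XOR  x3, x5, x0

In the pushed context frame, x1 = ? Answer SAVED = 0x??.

after  0: x0=0xdf x1=0x2f x2=0x69 x3=0xc6 x4=0x23 x5=0x18  N=0 Z=0
after  1: x0=0xdf x1=0xc0 x2=0x69 x3=0xc6 x4=0x23 x5=0x18  N=0 Z=0
after  2: x0=0xdf x1=0xc0 x2=0x69 x3=0xc6 x4=0xaf x5=0x18  N=1 Z=0
after  3: x0=0xdf x1=0xc0 x2=0x69 x3=0xc6 x4=0x51 x5=0x18  N=0 Z=0
after  4: x0=0xdf x1=0x06 x2=0x69 x3=0xc6 x4=0x51 x5=0x18  N=0 Z=0
-- IRQ taken; context saved, return-PC = 5 --

SAVED = 0x06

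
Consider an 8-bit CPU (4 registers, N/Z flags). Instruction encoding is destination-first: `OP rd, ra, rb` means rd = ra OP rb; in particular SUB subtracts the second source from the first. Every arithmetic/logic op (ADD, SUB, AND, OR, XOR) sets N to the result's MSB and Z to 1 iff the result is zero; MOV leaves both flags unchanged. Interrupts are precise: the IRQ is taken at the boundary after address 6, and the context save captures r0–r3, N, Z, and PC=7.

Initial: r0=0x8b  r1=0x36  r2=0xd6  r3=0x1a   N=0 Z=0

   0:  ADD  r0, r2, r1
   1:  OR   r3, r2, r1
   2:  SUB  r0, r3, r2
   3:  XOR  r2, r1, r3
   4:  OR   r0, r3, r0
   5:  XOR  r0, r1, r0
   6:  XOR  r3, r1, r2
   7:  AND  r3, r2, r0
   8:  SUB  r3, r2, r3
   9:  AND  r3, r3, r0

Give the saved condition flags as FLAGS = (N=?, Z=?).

FLAGS = (N=1, Z=0)

after  0: r0=0x0c r1=0x36 r2=0xd6 r3=0x1a  N=0 Z=0
after  1: r0=0x0c r1=0x36 r2=0xd6 r3=0xf6  N=1 Z=0
after  2: r0=0x20 r1=0x36 r2=0xd6 r3=0xf6  N=0 Z=0
after  3: r0=0x20 r1=0x36 r2=0xc0 r3=0xf6  N=1 Z=0
after  4: r0=0xf6 r1=0x36 r2=0xc0 r3=0xf6  N=1 Z=0
after  5: r0=0xc0 r1=0x36 r2=0xc0 r3=0xf6  N=1 Z=0
after  6: r0=0xc0 r1=0x36 r2=0xc0 r3=0xf6  N=1 Z=0
-- IRQ taken; context saved, return-PC = 7 --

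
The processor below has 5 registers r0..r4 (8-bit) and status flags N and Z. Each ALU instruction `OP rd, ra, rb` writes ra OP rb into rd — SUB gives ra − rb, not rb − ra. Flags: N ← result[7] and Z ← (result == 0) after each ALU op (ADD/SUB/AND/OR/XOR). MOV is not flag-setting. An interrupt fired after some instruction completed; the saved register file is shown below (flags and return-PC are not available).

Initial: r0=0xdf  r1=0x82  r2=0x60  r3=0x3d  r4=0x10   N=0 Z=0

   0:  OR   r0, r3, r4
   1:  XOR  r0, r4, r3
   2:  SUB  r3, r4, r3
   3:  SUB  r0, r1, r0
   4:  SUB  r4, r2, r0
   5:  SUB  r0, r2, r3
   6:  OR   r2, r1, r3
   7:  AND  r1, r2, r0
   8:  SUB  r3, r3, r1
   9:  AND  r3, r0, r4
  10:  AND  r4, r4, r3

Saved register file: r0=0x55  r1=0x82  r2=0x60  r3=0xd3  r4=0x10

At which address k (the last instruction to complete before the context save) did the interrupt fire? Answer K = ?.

K = 3

after  0: r0=0x3d r1=0x82 r2=0x60 r3=0x3d r4=0x10  N=0 Z=0
after  1: r0=0x2d r1=0x82 r2=0x60 r3=0x3d r4=0x10  N=0 Z=0
after  2: r0=0x2d r1=0x82 r2=0x60 r3=0xd3 r4=0x10  N=1 Z=0
after  3: r0=0x55 r1=0x82 r2=0x60 r3=0xd3 r4=0x10  N=0 Z=0
-- IRQ taken; context saved, return-PC = 4 --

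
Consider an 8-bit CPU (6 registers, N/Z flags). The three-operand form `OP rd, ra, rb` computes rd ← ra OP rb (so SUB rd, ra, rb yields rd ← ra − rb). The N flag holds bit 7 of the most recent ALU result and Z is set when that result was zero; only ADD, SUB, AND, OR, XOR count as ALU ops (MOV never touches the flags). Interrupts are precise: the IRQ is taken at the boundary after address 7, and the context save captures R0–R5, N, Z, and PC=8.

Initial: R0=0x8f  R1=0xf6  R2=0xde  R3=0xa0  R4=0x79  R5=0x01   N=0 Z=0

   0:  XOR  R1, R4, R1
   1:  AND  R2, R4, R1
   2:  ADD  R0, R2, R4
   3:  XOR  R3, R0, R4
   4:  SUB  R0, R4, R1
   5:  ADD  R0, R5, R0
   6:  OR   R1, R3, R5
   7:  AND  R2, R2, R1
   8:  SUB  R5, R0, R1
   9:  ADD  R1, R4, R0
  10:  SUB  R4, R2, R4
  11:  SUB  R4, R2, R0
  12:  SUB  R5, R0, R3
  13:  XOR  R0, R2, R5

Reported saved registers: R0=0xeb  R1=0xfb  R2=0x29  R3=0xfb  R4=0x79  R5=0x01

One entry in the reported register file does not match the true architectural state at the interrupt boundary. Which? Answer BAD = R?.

BAD = R2

after  0: R0=0x8f R1=0x8f R2=0xde R3=0xa0 R4=0x79 R5=0x01  N=1 Z=0
after  1: R0=0x8f R1=0x8f R2=0x09 R3=0xa0 R4=0x79 R5=0x01  N=0 Z=0
after  2: R0=0x82 R1=0x8f R2=0x09 R3=0xa0 R4=0x79 R5=0x01  N=1 Z=0
after  3: R0=0x82 R1=0x8f R2=0x09 R3=0xfb R4=0x79 R5=0x01  N=1 Z=0
after  4: R0=0xea R1=0x8f R2=0x09 R3=0xfb R4=0x79 R5=0x01  N=1 Z=0
after  5: R0=0xeb R1=0x8f R2=0x09 R3=0xfb R4=0x79 R5=0x01  N=1 Z=0
after  6: R0=0xeb R1=0xfb R2=0x09 R3=0xfb R4=0x79 R5=0x01  N=1 Z=0
after  7: R0=0xeb R1=0xfb R2=0x09 R3=0xfb R4=0x79 R5=0x01  N=0 Z=0
-- IRQ taken; context saved, return-PC = 8 --
mismatch: R2: reported 0x29 vs actual 0x09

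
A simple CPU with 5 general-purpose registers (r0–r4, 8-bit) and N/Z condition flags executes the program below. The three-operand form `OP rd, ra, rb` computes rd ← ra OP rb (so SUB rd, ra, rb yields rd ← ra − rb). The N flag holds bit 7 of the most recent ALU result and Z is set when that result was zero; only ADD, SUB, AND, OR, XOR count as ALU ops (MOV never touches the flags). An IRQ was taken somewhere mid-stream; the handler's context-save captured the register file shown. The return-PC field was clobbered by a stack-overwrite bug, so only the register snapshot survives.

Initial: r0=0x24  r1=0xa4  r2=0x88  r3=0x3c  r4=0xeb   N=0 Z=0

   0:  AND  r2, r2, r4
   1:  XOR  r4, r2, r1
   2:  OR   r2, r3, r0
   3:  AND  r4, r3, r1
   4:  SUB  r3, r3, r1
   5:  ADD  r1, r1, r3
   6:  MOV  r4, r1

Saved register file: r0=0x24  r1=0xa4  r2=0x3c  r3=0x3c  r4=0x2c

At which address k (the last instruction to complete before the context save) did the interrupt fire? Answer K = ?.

after  0: r0=0x24 r1=0xa4 r2=0x88 r3=0x3c r4=0xeb  N=1 Z=0
after  1: r0=0x24 r1=0xa4 r2=0x88 r3=0x3c r4=0x2c  N=0 Z=0
after  2: r0=0x24 r1=0xa4 r2=0x3c r3=0x3c r4=0x2c  N=0 Z=0
-- IRQ taken; context saved, return-PC = 3 --

K = 2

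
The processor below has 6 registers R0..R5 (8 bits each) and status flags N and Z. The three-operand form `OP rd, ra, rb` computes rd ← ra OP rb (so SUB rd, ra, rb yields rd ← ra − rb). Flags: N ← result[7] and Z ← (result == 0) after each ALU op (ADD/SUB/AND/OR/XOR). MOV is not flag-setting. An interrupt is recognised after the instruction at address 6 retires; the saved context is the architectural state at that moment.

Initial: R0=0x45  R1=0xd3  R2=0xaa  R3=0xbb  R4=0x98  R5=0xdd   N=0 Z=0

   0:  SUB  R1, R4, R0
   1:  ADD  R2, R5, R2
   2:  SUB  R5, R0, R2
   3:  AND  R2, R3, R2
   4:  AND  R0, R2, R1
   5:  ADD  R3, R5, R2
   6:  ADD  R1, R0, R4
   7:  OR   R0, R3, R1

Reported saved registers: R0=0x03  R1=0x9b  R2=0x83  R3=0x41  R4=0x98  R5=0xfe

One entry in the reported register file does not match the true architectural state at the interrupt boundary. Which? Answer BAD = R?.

BAD = R5

after  0: R0=0x45 R1=0x53 R2=0xaa R3=0xbb R4=0x98 R5=0xdd  N=0 Z=0
after  1: R0=0x45 R1=0x53 R2=0x87 R3=0xbb R4=0x98 R5=0xdd  N=1 Z=0
after  2: R0=0x45 R1=0x53 R2=0x87 R3=0xbb R4=0x98 R5=0xbe  N=1 Z=0
after  3: R0=0x45 R1=0x53 R2=0x83 R3=0xbb R4=0x98 R5=0xbe  N=1 Z=0
after  4: R0=0x03 R1=0x53 R2=0x83 R3=0xbb R4=0x98 R5=0xbe  N=0 Z=0
after  5: R0=0x03 R1=0x53 R2=0x83 R3=0x41 R4=0x98 R5=0xbe  N=0 Z=0
after  6: R0=0x03 R1=0x9b R2=0x83 R3=0x41 R4=0x98 R5=0xbe  N=1 Z=0
-- IRQ taken; context saved, return-PC = 7 --
mismatch: R5: reported 0xfe vs actual 0xbe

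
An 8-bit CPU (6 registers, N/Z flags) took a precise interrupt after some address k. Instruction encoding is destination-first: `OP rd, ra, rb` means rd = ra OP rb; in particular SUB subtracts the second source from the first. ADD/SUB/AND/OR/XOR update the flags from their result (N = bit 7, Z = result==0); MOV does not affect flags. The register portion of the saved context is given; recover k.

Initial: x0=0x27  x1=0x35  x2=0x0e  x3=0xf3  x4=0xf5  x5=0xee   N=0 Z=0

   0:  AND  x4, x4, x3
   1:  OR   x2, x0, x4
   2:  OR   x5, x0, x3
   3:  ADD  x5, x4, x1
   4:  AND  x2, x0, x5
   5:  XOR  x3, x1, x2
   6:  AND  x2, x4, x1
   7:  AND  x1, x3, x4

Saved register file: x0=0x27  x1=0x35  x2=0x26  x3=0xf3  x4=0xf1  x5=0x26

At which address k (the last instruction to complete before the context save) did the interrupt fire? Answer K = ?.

K = 4

after  0: x0=0x27 x1=0x35 x2=0x0e x3=0xf3 x4=0xf1 x5=0xee  N=1 Z=0
after  1: x0=0x27 x1=0x35 x2=0xf7 x3=0xf3 x4=0xf1 x5=0xee  N=1 Z=0
after  2: x0=0x27 x1=0x35 x2=0xf7 x3=0xf3 x4=0xf1 x5=0xf7  N=1 Z=0
after  3: x0=0x27 x1=0x35 x2=0xf7 x3=0xf3 x4=0xf1 x5=0x26  N=0 Z=0
after  4: x0=0x27 x1=0x35 x2=0x26 x3=0xf3 x4=0xf1 x5=0x26  N=0 Z=0
-- IRQ taken; context saved, return-PC = 5 --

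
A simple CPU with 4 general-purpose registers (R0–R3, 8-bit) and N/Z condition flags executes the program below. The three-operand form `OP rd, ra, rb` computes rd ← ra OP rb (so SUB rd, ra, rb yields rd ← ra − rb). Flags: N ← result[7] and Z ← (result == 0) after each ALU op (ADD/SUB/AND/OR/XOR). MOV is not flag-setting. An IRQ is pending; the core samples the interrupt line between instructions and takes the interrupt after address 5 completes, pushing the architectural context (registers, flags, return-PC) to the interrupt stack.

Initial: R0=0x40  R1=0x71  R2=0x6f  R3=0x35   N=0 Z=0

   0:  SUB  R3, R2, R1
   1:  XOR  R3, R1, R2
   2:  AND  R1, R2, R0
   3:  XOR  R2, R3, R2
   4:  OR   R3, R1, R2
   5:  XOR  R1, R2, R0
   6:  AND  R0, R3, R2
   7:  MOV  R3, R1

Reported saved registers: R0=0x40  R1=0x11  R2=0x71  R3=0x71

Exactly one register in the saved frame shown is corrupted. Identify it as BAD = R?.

BAD = R1

after  0: R0=0x40 R1=0x71 R2=0x6f R3=0xfe  N=1 Z=0
after  1: R0=0x40 R1=0x71 R2=0x6f R3=0x1e  N=0 Z=0
after  2: R0=0x40 R1=0x40 R2=0x6f R3=0x1e  N=0 Z=0
after  3: R0=0x40 R1=0x40 R2=0x71 R3=0x1e  N=0 Z=0
after  4: R0=0x40 R1=0x40 R2=0x71 R3=0x71  N=0 Z=0
after  5: R0=0x40 R1=0x31 R2=0x71 R3=0x71  N=0 Z=0
-- IRQ taken; context saved, return-PC = 6 --
mismatch: R1: reported 0x11 vs actual 0x31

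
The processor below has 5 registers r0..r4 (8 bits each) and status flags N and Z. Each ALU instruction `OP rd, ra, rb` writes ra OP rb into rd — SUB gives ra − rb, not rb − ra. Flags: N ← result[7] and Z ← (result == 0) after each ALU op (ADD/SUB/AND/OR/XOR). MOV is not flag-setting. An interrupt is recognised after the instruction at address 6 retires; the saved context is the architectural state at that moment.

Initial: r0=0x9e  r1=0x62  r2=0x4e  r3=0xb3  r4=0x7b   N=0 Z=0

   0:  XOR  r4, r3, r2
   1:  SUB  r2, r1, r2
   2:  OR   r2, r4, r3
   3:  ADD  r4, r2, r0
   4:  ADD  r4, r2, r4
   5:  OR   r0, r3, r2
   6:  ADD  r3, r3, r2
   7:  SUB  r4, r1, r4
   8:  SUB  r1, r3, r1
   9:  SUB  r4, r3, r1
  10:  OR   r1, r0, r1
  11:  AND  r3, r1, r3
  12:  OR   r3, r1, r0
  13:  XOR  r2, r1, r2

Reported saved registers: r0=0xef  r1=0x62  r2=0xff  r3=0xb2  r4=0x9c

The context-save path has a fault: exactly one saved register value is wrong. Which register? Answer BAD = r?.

BAD = r0

after  0: r0=0x9e r1=0x62 r2=0x4e r3=0xb3 r4=0xfd  N=1 Z=0
after  1: r0=0x9e r1=0x62 r2=0x14 r3=0xb3 r4=0xfd  N=0 Z=0
after  2: r0=0x9e r1=0x62 r2=0xff r3=0xb3 r4=0xfd  N=1 Z=0
after  3: r0=0x9e r1=0x62 r2=0xff r3=0xb3 r4=0x9d  N=1 Z=0
after  4: r0=0x9e r1=0x62 r2=0xff r3=0xb3 r4=0x9c  N=1 Z=0
after  5: r0=0xff r1=0x62 r2=0xff r3=0xb3 r4=0x9c  N=1 Z=0
after  6: r0=0xff r1=0x62 r2=0xff r3=0xb2 r4=0x9c  N=1 Z=0
-- IRQ taken; context saved, return-PC = 7 --
mismatch: r0: reported 0xef vs actual 0xff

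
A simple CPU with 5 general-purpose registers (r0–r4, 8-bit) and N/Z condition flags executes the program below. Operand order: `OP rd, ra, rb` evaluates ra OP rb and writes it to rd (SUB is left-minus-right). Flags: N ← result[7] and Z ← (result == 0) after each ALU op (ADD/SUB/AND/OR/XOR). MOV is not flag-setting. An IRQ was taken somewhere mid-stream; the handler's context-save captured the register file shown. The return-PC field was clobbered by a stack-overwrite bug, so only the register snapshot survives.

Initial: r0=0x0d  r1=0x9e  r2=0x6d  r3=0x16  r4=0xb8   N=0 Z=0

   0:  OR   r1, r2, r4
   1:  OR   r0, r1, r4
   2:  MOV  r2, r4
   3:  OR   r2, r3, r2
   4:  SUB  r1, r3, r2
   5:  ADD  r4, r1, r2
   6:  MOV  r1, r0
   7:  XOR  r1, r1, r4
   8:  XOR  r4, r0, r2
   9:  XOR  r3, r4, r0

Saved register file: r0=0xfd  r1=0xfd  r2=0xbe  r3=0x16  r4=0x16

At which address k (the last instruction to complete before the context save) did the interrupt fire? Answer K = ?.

after  0: r0=0x0d r1=0xfd r2=0x6d r3=0x16 r4=0xb8  N=1 Z=0
after  1: r0=0xfd r1=0xfd r2=0x6d r3=0x16 r4=0xb8  N=1 Z=0
after  2: r0=0xfd r1=0xfd r2=0xb8 r3=0x16 r4=0xb8  N=1 Z=0
after  3: r0=0xfd r1=0xfd r2=0xbe r3=0x16 r4=0xb8  N=1 Z=0
after  4: r0=0xfd r1=0x58 r2=0xbe r3=0x16 r4=0xb8  N=0 Z=0
after  5: r0=0xfd r1=0x58 r2=0xbe r3=0x16 r4=0x16  N=0 Z=0
after  6: r0=0xfd r1=0xfd r2=0xbe r3=0x16 r4=0x16  N=0 Z=0
-- IRQ taken; context saved, return-PC = 7 --

K = 6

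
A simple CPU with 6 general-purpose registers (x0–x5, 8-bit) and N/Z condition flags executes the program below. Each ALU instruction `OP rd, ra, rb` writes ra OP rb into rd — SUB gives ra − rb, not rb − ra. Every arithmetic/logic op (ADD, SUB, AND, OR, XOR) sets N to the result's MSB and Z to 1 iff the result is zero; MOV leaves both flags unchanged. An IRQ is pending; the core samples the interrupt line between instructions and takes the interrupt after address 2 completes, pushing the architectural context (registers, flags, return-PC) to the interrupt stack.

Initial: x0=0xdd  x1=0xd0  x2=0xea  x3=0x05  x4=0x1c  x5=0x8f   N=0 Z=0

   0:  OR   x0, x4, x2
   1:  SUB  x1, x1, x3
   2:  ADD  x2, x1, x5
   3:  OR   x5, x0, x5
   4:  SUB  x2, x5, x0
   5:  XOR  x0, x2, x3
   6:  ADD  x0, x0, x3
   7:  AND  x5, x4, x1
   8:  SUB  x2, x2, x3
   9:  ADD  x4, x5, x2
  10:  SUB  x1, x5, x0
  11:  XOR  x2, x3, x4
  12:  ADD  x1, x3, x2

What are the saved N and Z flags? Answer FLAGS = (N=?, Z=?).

FLAGS = (N=0, Z=0)

after  0: x0=0xfe x1=0xd0 x2=0xea x3=0x05 x4=0x1c x5=0x8f  N=1 Z=0
after  1: x0=0xfe x1=0xcb x2=0xea x3=0x05 x4=0x1c x5=0x8f  N=1 Z=0
after  2: x0=0xfe x1=0xcb x2=0x5a x3=0x05 x4=0x1c x5=0x8f  N=0 Z=0
-- IRQ taken; context saved, return-PC = 3 --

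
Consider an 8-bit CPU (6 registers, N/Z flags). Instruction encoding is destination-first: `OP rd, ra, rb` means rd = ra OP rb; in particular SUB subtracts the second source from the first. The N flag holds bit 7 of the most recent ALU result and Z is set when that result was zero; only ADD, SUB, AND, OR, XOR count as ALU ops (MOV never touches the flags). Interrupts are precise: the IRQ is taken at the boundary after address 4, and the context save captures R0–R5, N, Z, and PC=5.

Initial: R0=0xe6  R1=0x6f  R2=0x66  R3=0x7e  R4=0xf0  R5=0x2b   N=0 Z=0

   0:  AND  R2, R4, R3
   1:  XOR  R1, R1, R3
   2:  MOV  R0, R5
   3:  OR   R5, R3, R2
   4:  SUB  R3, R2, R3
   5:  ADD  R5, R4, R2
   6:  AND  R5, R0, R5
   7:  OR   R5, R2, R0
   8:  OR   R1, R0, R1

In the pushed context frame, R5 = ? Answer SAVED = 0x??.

SAVED = 0x7e

after  0: R0=0xe6 R1=0x6f R2=0x70 R3=0x7e R4=0xf0 R5=0x2b  N=0 Z=0
after  1: R0=0xe6 R1=0x11 R2=0x70 R3=0x7e R4=0xf0 R5=0x2b  N=0 Z=0
after  2: R0=0x2b R1=0x11 R2=0x70 R3=0x7e R4=0xf0 R5=0x2b  N=0 Z=0
after  3: R0=0x2b R1=0x11 R2=0x70 R3=0x7e R4=0xf0 R5=0x7e  N=0 Z=0
after  4: R0=0x2b R1=0x11 R2=0x70 R3=0xf2 R4=0xf0 R5=0x7e  N=1 Z=0
-- IRQ taken; context saved, return-PC = 5 --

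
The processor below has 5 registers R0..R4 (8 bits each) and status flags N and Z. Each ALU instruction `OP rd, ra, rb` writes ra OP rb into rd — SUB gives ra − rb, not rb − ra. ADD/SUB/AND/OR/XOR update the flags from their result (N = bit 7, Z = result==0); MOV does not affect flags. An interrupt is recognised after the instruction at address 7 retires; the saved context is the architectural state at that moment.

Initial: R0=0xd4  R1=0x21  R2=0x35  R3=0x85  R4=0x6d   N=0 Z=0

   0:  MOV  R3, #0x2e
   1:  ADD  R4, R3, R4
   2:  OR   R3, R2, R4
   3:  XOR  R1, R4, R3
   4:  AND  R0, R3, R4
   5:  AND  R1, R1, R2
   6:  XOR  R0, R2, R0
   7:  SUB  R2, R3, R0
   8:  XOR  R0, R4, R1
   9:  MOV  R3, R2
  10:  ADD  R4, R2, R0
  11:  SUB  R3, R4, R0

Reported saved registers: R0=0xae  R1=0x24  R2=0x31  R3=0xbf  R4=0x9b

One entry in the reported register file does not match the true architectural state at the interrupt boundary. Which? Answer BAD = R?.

after  0: R0=0xd4 R1=0x21 R2=0x35 R3=0x2e R4=0x6d  N=0 Z=0
after  1: R0=0xd4 R1=0x21 R2=0x35 R3=0x2e R4=0x9b  N=1 Z=0
after  2: R0=0xd4 R1=0x21 R2=0x35 R3=0xbf R4=0x9b  N=1 Z=0
after  3: R0=0xd4 R1=0x24 R2=0x35 R3=0xbf R4=0x9b  N=0 Z=0
after  4: R0=0x9b R1=0x24 R2=0x35 R3=0xbf R4=0x9b  N=1 Z=0
after  5: R0=0x9b R1=0x24 R2=0x35 R3=0xbf R4=0x9b  N=0 Z=0
after  6: R0=0xae R1=0x24 R2=0x35 R3=0xbf R4=0x9b  N=1 Z=0
after  7: R0=0xae R1=0x24 R2=0x11 R3=0xbf R4=0x9b  N=0 Z=0
-- IRQ taken; context saved, return-PC = 8 --
mismatch: R2: reported 0x31 vs actual 0x11

BAD = R2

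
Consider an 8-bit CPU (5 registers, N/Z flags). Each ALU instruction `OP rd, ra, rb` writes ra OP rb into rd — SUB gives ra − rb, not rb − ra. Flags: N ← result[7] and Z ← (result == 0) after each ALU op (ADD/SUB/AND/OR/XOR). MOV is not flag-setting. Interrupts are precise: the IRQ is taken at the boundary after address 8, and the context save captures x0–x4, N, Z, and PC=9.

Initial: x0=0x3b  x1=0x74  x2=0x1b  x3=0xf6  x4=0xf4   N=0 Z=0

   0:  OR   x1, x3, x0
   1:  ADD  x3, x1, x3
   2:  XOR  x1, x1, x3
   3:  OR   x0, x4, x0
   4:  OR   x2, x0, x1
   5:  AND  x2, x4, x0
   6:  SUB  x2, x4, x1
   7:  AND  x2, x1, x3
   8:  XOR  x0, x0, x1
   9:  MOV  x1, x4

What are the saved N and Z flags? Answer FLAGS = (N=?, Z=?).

after  0: x0=0x3b x1=0xff x2=0x1b x3=0xf6 x4=0xf4  N=1 Z=0
after  1: x0=0x3b x1=0xff x2=0x1b x3=0xf5 x4=0xf4  N=1 Z=0
after  2: x0=0x3b x1=0x0a x2=0x1b x3=0xf5 x4=0xf4  N=0 Z=0
after  3: x0=0xff x1=0x0a x2=0x1b x3=0xf5 x4=0xf4  N=1 Z=0
after  4: x0=0xff x1=0x0a x2=0xff x3=0xf5 x4=0xf4  N=1 Z=0
after  5: x0=0xff x1=0x0a x2=0xf4 x3=0xf5 x4=0xf4  N=1 Z=0
after  6: x0=0xff x1=0x0a x2=0xea x3=0xf5 x4=0xf4  N=1 Z=0
after  7: x0=0xff x1=0x0a x2=0x00 x3=0xf5 x4=0xf4  N=0 Z=1
after  8: x0=0xf5 x1=0x0a x2=0x00 x3=0xf5 x4=0xf4  N=1 Z=0
-- IRQ taken; context saved, return-PC = 9 --

FLAGS = (N=1, Z=0)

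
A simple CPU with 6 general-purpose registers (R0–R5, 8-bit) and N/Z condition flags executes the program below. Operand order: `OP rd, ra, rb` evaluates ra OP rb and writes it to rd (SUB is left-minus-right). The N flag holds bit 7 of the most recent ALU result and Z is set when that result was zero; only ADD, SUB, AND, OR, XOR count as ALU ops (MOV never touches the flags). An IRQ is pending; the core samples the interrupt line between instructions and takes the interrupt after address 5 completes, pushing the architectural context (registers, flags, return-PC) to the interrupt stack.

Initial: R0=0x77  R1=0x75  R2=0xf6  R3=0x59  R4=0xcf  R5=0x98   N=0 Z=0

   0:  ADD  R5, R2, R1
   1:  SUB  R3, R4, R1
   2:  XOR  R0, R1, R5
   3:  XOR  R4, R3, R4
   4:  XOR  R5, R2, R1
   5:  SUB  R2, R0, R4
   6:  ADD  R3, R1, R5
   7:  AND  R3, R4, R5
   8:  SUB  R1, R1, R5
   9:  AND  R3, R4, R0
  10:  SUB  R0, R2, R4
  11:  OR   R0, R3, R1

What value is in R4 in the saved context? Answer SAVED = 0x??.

SAVED = 0x95

after  0: R0=0x77 R1=0x75 R2=0xf6 R3=0x59 R4=0xcf R5=0x6b  N=0 Z=0
after  1: R0=0x77 R1=0x75 R2=0xf6 R3=0x5a R4=0xcf R5=0x6b  N=0 Z=0
after  2: R0=0x1e R1=0x75 R2=0xf6 R3=0x5a R4=0xcf R5=0x6b  N=0 Z=0
after  3: R0=0x1e R1=0x75 R2=0xf6 R3=0x5a R4=0x95 R5=0x6b  N=1 Z=0
after  4: R0=0x1e R1=0x75 R2=0xf6 R3=0x5a R4=0x95 R5=0x83  N=1 Z=0
after  5: R0=0x1e R1=0x75 R2=0x89 R3=0x5a R4=0x95 R5=0x83  N=1 Z=0
-- IRQ taken; context saved, return-PC = 6 --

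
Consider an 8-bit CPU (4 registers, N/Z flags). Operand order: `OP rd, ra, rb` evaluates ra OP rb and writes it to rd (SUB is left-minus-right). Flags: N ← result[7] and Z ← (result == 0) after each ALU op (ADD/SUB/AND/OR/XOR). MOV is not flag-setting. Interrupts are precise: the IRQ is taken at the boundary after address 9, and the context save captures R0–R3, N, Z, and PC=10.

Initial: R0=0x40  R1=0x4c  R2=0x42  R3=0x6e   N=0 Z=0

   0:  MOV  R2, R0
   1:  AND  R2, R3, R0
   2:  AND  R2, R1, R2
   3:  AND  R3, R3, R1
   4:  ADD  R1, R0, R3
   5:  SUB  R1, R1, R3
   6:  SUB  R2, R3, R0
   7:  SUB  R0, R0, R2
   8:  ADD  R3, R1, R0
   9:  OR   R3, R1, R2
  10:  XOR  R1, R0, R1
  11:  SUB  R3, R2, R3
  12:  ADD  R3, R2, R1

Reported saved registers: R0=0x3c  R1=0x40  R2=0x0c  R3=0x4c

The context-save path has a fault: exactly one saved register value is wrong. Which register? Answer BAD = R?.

BAD = R0

after  0: R0=0x40 R1=0x4c R2=0x40 R3=0x6e  N=0 Z=0
after  1: R0=0x40 R1=0x4c R2=0x40 R3=0x6e  N=0 Z=0
after  2: R0=0x40 R1=0x4c R2=0x40 R3=0x6e  N=0 Z=0
after  3: R0=0x40 R1=0x4c R2=0x40 R3=0x4c  N=0 Z=0
after  4: R0=0x40 R1=0x8c R2=0x40 R3=0x4c  N=1 Z=0
after  5: R0=0x40 R1=0x40 R2=0x40 R3=0x4c  N=0 Z=0
after  6: R0=0x40 R1=0x40 R2=0x0c R3=0x4c  N=0 Z=0
after  7: R0=0x34 R1=0x40 R2=0x0c R3=0x4c  N=0 Z=0
after  8: R0=0x34 R1=0x40 R2=0x0c R3=0x74  N=0 Z=0
after  9: R0=0x34 R1=0x40 R2=0x0c R3=0x4c  N=0 Z=0
-- IRQ taken; context saved, return-PC = 10 --
mismatch: R0: reported 0x3c vs actual 0x34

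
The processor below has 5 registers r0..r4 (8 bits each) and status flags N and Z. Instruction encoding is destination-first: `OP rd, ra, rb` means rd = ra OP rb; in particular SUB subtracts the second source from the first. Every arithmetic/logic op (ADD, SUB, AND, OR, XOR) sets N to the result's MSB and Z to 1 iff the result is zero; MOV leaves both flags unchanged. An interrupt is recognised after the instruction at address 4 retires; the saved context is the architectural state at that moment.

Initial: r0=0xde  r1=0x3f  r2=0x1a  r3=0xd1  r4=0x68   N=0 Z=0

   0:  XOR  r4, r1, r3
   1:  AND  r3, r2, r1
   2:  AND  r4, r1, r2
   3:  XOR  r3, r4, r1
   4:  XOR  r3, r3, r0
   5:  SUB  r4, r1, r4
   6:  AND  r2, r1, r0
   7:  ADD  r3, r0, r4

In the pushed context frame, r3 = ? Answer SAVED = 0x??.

SAVED = 0xfb

after  0: r0=0xde r1=0x3f r2=0x1a r3=0xd1 r4=0xee  N=1 Z=0
after  1: r0=0xde r1=0x3f r2=0x1a r3=0x1a r4=0xee  N=0 Z=0
after  2: r0=0xde r1=0x3f r2=0x1a r3=0x1a r4=0x1a  N=0 Z=0
after  3: r0=0xde r1=0x3f r2=0x1a r3=0x25 r4=0x1a  N=0 Z=0
after  4: r0=0xde r1=0x3f r2=0x1a r3=0xfb r4=0x1a  N=1 Z=0
-- IRQ taken; context saved, return-PC = 5 --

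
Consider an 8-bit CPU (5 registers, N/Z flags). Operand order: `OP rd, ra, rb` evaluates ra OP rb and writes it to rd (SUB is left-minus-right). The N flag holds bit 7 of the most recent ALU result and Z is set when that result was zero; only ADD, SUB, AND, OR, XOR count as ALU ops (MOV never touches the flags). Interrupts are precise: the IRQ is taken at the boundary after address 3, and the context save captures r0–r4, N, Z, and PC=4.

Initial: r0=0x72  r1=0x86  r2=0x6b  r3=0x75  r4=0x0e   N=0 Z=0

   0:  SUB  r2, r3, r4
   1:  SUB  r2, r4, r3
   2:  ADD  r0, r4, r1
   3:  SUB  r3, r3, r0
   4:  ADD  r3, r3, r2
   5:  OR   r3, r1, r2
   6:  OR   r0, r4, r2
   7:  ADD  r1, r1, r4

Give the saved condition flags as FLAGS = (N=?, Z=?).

FLAGS = (N=1, Z=0)

after  0: r0=0x72 r1=0x86 r2=0x67 r3=0x75 r4=0x0e  N=0 Z=0
after  1: r0=0x72 r1=0x86 r2=0x99 r3=0x75 r4=0x0e  N=1 Z=0
after  2: r0=0x94 r1=0x86 r2=0x99 r3=0x75 r4=0x0e  N=1 Z=0
after  3: r0=0x94 r1=0x86 r2=0x99 r3=0xe1 r4=0x0e  N=1 Z=0
-- IRQ taken; context saved, return-PC = 4 --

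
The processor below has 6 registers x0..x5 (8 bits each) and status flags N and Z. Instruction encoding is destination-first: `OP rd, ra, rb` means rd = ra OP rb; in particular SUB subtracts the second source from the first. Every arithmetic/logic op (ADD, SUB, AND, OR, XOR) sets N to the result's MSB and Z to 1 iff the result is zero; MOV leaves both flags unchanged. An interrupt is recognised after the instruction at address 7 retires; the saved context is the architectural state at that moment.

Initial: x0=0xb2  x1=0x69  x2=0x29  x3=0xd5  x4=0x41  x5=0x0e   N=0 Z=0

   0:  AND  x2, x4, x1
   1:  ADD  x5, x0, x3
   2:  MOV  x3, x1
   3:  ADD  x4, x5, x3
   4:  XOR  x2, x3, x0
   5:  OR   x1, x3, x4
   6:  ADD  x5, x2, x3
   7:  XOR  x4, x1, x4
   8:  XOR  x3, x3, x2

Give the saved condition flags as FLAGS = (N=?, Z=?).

FLAGS = (N=0, Z=0)

after  0: x0=0xb2 x1=0x69 x2=0x41 x3=0xd5 x4=0x41 x5=0x0e  N=0 Z=0
after  1: x0=0xb2 x1=0x69 x2=0x41 x3=0xd5 x4=0x41 x5=0x87  N=1 Z=0
after  2: x0=0xb2 x1=0x69 x2=0x41 x3=0x69 x4=0x41 x5=0x87  N=1 Z=0
after  3: x0=0xb2 x1=0x69 x2=0x41 x3=0x69 x4=0xf0 x5=0x87  N=1 Z=0
after  4: x0=0xb2 x1=0x69 x2=0xdb x3=0x69 x4=0xf0 x5=0x87  N=1 Z=0
after  5: x0=0xb2 x1=0xf9 x2=0xdb x3=0x69 x4=0xf0 x5=0x87  N=1 Z=0
after  6: x0=0xb2 x1=0xf9 x2=0xdb x3=0x69 x4=0xf0 x5=0x44  N=0 Z=0
after  7: x0=0xb2 x1=0xf9 x2=0xdb x3=0x69 x4=0x09 x5=0x44  N=0 Z=0
-- IRQ taken; context saved, return-PC = 8 --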